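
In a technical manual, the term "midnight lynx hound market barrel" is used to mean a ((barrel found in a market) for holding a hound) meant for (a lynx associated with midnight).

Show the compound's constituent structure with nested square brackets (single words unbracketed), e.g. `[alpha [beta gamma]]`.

Overall it is a kind of barrel (specifically "hound market barrel"); the modifier is "midnight lynx".
Within "midnight lynx", the head is "lynx" and the modifier is "midnight".
Within "hound market barrel", the head is "barrel" (specifically "market barrel") and the modifier is "hound".
Within "market barrel", the head is "barrel" and the modifier is "market".
So the structure is [[midnight lynx] [hound [market barrel]]].

[[midnight lynx] [hound [market barrel]]]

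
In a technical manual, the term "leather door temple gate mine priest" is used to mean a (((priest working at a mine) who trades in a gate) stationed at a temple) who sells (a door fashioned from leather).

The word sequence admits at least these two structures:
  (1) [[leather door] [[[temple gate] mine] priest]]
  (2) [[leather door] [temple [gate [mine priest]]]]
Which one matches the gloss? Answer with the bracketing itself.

[[leather door] [temple [gate [mine priest]]]]

The paraphrase's head is the "priest" part ("temple gate mine priest"); its modifier is "leather door".
That top-level split, carried through the inner groups, gives [[leather door] [temple [gate [mine priest]]]].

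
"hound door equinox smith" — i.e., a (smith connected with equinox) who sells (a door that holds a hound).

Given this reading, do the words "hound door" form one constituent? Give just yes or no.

yes

The paraphrase groups the words so that "hound door" is one unit: it corresponds to a single parenthesized sub-phrase.
The full structure is [[hound door] [equinox smith]], in which [hound door] is a constituent.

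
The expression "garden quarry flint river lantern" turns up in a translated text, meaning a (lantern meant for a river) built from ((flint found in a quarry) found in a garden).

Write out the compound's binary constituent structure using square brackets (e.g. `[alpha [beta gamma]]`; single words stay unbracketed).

[[garden [quarry flint]] [river lantern]]

Whole compound: head "lantern" (specifically "river lantern"), modifier "garden quarry flint".
Inside "garden quarry flint": head "flint" (specifically "quarry flint"), modifier "garden".
Inside "quarry flint": head "flint", modifier "quarry".
Inside "river lantern": head "lantern", modifier "river".
Assembled: [[garden [quarry flint]] [river lantern]].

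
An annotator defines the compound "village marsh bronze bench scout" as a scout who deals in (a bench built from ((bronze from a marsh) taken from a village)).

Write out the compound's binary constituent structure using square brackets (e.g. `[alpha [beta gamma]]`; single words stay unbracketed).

[[[village [marsh bronze]] bench] scout]

Whole compound: head "scout", modifier "village marsh bronze bench".
Inside "village marsh bronze bench": head "bench", modifier "village marsh bronze".
Inside "village marsh bronze": head "bronze" (specifically "marsh bronze"), modifier "village".
Inside "marsh bronze": head "bronze", modifier "marsh".
So the structure is [[[village [marsh bronze]] bench] scout].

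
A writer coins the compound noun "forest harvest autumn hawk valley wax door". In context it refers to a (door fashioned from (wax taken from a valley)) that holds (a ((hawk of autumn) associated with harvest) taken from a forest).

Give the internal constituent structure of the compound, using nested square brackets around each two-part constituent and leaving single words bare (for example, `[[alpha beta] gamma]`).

The outermost head in the paraphrase is "door" (specifically "valley wax door"), modified by "forest harvest autumn hawk".
"forest harvest autumn hawk" → head "hawk" (specifically "harvest autumn hawk"), modifier "forest".
"harvest autumn hawk" → head "hawk" (specifically "autumn hawk"), modifier "harvest".
"autumn hawk" → head "hawk", modifier "autumn".
"valley wax door" → head "door", modifier "valley wax".
"valley wax" → head "wax", modifier "valley".
Putting it together: [[forest [harvest [autumn hawk]]] [[valley wax] door]].

[[forest [harvest [autumn hawk]]] [[valley wax] door]]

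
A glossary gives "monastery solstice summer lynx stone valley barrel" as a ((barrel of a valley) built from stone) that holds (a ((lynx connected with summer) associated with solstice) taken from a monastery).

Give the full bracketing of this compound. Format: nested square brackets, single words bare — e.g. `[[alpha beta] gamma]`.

[[monastery [solstice [summer lynx]]] [stone [valley barrel]]]

Whole compound: head "barrel" (specifically "stone valley barrel"), modifier "monastery solstice summer lynx".
Inside "monastery solstice summer lynx": head "lynx" (specifically "solstice summer lynx"), modifier "monastery".
Inside "solstice summer lynx": head "lynx" (specifically "summer lynx"), modifier "solstice".
Inside "summer lynx": head "lynx", modifier "summer".
Inside "stone valley barrel": head "barrel" (specifically "valley barrel"), modifier "stone".
Inside "valley barrel": head "barrel", modifier "valley".
Putting it together: [[monastery [solstice [summer lynx]]] [stone [valley barrel]]].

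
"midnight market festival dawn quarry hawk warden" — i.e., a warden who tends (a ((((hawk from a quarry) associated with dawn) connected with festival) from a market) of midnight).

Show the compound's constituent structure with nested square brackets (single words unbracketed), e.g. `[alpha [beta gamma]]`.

[[midnight [market [festival [dawn [quarry hawk]]]]] warden]

Overall it is a kind of warden; the modifier is "midnight market festival dawn quarry hawk".
Within "midnight market festival dawn quarry hawk", the head is "hawk" (specifically "market festival dawn quarry hawk") and the modifier is "midnight".
Within "market festival dawn quarry hawk", the head is "hawk" (specifically "festival dawn quarry hawk") and the modifier is "market".
Within "festival dawn quarry hawk", the head is "hawk" (specifically "dawn quarry hawk") and the modifier is "festival".
Within "dawn quarry hawk", the head is "hawk" (specifically "quarry hawk") and the modifier is "dawn".
Within "quarry hawk", the head is "hawk" and the modifier is "quarry".
Putting it together: [[midnight [market [festival [dawn [quarry hawk]]]]] warden].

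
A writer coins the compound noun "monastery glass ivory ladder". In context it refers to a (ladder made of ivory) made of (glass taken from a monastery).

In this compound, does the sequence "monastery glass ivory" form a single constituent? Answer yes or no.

no

The top-level split is [monastery glass] [ivory ladder]; the full structure is [[monastery glass] [ivory ladder]].
"monastery glass ivory" straddles a constituent boundary, so it is not a single unit.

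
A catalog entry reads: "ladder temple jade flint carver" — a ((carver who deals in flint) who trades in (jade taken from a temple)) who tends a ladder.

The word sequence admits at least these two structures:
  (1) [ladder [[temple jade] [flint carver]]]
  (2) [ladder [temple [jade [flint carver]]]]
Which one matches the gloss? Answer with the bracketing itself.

[ladder [[temple jade] [flint carver]]]

The paraphrase's head is the "carver" part ("temple jade flint carver"); its modifier is "ladder".
That top-level split, carried through the inner groups, gives [ladder [[temple jade] [flint carver]]].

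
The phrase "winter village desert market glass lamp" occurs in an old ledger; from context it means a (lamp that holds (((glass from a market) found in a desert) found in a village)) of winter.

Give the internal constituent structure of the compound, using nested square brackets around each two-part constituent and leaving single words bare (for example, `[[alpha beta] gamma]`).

[winter [[village [desert [market glass]]] lamp]]

Whole compound: head "lamp" (specifically "village desert market glass lamp"), modifier "winter".
Within "village desert market glass lamp", the head is "lamp" and the modifier is "village desert market glass".
Within "village desert market glass", the head is "glass" (specifically "desert market glass") and the modifier is "village".
Within "desert market glass", the head is "glass" (specifically "market glass") and the modifier is "desert".
Within "market glass", the head is "glass" and the modifier is "market".
So the structure is [winter [[village [desert [market glass]]] lamp]].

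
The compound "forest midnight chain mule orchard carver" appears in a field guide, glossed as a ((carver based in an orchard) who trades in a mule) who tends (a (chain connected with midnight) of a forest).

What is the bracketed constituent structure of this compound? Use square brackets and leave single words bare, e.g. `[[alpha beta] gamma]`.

[[forest [midnight chain]] [mule [orchard carver]]]

Whole compound: head "carver" (specifically "mule orchard carver"), modifier "forest midnight chain".
Inside "forest midnight chain": head "chain" (specifically "midnight chain"), modifier "forest".
Inside "midnight chain": head "chain", modifier "midnight".
Inside "mule orchard carver": head "carver" (specifically "orchard carver"), modifier "mule".
Inside "orchard carver": head "carver", modifier "orchard".
Assembled: [[forest [midnight chain]] [mule [orchard carver]]].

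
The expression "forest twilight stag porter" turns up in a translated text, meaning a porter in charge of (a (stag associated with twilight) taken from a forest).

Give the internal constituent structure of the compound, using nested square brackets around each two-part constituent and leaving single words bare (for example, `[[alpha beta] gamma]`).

Overall it is a kind of porter; the modifier is "forest twilight stag".
Within "forest twilight stag", the head is "stag" (specifically "twilight stag") and the modifier is "forest".
Within "twilight stag", the head is "stag" and the modifier is "twilight".
Assembled: [[forest [twilight stag]] porter].

[[forest [twilight stag]] porter]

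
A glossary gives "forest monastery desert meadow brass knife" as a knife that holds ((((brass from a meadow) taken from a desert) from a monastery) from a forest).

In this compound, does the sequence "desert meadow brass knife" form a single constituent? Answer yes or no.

no

The top-level split is [forest monastery desert meadow brass] [knife]; the full structure is [[forest [monastery [desert [meadow brass]]]] knife].
"desert meadow brass knife" straddles a constituent boundary, so it is not a single unit.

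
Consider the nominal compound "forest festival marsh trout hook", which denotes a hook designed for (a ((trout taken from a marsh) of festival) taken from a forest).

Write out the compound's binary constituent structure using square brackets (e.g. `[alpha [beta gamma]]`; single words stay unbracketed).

[[forest [festival [marsh trout]]] hook]

Whole compound: head "hook", modifier "forest festival marsh trout".
Inside "forest festival marsh trout": head "trout" (specifically "festival marsh trout"), modifier "forest".
Inside "festival marsh trout": head "trout" (specifically "marsh trout"), modifier "festival".
Inside "marsh trout": head "trout", modifier "marsh".
So the structure is [[forest [festival [marsh trout]]] hook].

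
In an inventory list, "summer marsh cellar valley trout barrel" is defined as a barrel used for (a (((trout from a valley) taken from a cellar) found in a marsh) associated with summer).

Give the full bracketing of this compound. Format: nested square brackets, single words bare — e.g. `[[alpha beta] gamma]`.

At the top level: head "barrel"; modifier "summer marsh cellar valley trout".
"summer marsh cellar valley trout" → head "trout" (specifically "marsh cellar valley trout"), modifier "summer".
"marsh cellar valley trout" → head "trout" (specifically "cellar valley trout"), modifier "marsh".
"cellar valley trout" → head "trout" (specifically "valley trout"), modifier "cellar".
"valley trout" → head "trout", modifier "valley".
Assembled: [[summer [marsh [cellar [valley trout]]]] barrel].

[[summer [marsh [cellar [valley trout]]]] barrel]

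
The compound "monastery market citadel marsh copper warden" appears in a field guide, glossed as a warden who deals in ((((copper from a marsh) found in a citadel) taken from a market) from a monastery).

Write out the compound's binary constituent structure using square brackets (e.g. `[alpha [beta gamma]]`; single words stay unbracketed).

Overall it is a kind of warden; the modifier is "monastery market citadel marsh copper".
Inside "monastery market citadel marsh copper": head "copper" (specifically "market citadel marsh copper"), modifier "monastery".
Inside "market citadel marsh copper": head "copper" (specifically "citadel marsh copper"), modifier "market".
Inside "citadel marsh copper": head "copper" (specifically "marsh copper"), modifier "citadel".
Inside "marsh copper": head "copper", modifier "marsh".
So the structure is [[monastery [market [citadel [marsh copper]]]] warden].

[[monastery [market [citadel [marsh copper]]]] warden]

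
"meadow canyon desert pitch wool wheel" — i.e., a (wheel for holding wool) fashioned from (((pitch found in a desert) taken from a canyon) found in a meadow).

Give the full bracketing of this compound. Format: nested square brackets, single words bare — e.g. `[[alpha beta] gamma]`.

Overall it is a kind of wheel (specifically "wool wheel"); the modifier is "meadow canyon desert pitch".
Within "meadow canyon desert pitch", the head is "pitch" (specifically "canyon desert pitch") and the modifier is "meadow".
Within "canyon desert pitch", the head is "pitch" (specifically "desert pitch") and the modifier is "canyon".
Within "desert pitch", the head is "pitch" and the modifier is "desert".
Within "wool wheel", the head is "wheel" and the modifier is "wool".
So the structure is [[meadow [canyon [desert pitch]]] [wool wheel]].

[[meadow [canyon [desert pitch]]] [wool wheel]]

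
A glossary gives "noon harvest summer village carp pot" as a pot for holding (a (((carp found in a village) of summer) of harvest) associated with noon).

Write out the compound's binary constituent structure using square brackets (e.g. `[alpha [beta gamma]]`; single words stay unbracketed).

[[noon [harvest [summer [village carp]]]] pot]

Whole compound: head "pot", modifier "noon harvest summer village carp".
Within "noon harvest summer village carp", the head is "carp" (specifically "harvest summer village carp") and the modifier is "noon".
Within "harvest summer village carp", the head is "carp" (specifically "summer village carp") and the modifier is "harvest".
Within "summer village carp", the head is "carp" (specifically "village carp") and the modifier is "summer".
Within "village carp", the head is "carp" and the modifier is "village".
So the structure is [[noon [harvest [summer [village carp]]]] pot].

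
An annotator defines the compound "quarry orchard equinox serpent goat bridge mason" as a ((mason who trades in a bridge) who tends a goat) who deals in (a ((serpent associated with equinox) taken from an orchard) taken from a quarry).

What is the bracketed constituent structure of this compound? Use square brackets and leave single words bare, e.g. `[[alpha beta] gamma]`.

[[quarry [orchard [equinox serpent]]] [goat [bridge mason]]]

The outermost head in the paraphrase is "mason" (specifically "goat bridge mason"), modified by "quarry orchard equinox serpent".
Within "quarry orchard equinox serpent", the head is "serpent" (specifically "orchard equinox serpent") and the modifier is "quarry".
Within "orchard equinox serpent", the head is "serpent" (specifically "equinox serpent") and the modifier is "orchard".
Within "equinox serpent", the head is "serpent" and the modifier is "equinox".
Within "goat bridge mason", the head is "mason" (specifically "bridge mason") and the modifier is "goat".
Within "bridge mason", the head is "mason" and the modifier is "bridge".
So the structure is [[quarry [orchard [equinox serpent]]] [goat [bridge mason]]].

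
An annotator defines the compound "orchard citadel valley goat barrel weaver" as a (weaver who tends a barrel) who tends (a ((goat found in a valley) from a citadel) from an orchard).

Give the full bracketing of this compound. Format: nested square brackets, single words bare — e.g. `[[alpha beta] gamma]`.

[[orchard [citadel [valley goat]]] [barrel weaver]]

Overall it is a kind of weaver (specifically "barrel weaver"); the modifier is "orchard citadel valley goat".
Within "orchard citadel valley goat", the head is "goat" (specifically "citadel valley goat") and the modifier is "orchard".
Within "citadel valley goat", the head is "goat" (specifically "valley goat") and the modifier is "citadel".
Within "valley goat", the head is "goat" and the modifier is "valley".
Within "barrel weaver", the head is "weaver" and the modifier is "barrel".
So the structure is [[orchard [citadel [valley goat]]] [barrel weaver]].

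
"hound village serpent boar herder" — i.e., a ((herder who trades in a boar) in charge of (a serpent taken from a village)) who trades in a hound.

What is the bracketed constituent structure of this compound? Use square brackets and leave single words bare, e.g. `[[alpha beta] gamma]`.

[hound [[village serpent] [boar herder]]]

At the top level: head "herder" (specifically "village serpent boar herder"); modifier "hound".
Within "village serpent boar herder", the head is "herder" (specifically "boar herder") and the modifier is "village serpent".
Within "village serpent", the head is "serpent" and the modifier is "village".
Within "boar herder", the head is "herder" and the modifier is "boar".
Putting it together: [hound [[village serpent] [boar herder]]].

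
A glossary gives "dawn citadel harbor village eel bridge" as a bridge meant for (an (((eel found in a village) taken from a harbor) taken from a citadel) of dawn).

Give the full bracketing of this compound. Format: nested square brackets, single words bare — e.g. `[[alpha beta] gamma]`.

Overall it is a kind of bridge; the modifier is "dawn citadel harbor village eel".
Within "dawn citadel harbor village eel", the head is "eel" (specifically "citadel harbor village eel") and the modifier is "dawn".
Within "citadel harbor village eel", the head is "eel" (specifically "harbor village eel") and the modifier is "citadel".
Within "harbor village eel", the head is "eel" (specifically "village eel") and the modifier is "harbor".
Within "village eel", the head is "eel" and the modifier is "village".
Putting it together: [[dawn [citadel [harbor [village eel]]]] bridge].

[[dawn [citadel [harbor [village eel]]]] bridge]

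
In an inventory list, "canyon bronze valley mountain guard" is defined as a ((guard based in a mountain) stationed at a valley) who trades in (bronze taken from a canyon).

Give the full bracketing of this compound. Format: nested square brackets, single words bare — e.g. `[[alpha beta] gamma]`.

[[canyon bronze] [valley [mountain guard]]]

Overall it is a kind of guard (specifically "valley mountain guard"); the modifier is "canyon bronze".
Within "canyon bronze", the head is "bronze" and the modifier is "canyon".
Within "valley mountain guard", the head is "guard" (specifically "mountain guard") and the modifier is "valley".
Within "mountain guard", the head is "guard" and the modifier is "mountain".
So the structure is [[canyon bronze] [valley [mountain guard]]].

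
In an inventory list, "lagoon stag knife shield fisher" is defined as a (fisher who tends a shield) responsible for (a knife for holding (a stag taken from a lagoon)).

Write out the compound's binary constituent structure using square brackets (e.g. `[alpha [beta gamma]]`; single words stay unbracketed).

At the top level: head "fisher" (specifically "shield fisher"); modifier "lagoon stag knife".
"lagoon stag knife" → head "knife", modifier "lagoon stag".
"lagoon stag" → head "stag", modifier "lagoon".
"shield fisher" → head "fisher", modifier "shield".
Putting it together: [[[lagoon stag] knife] [shield fisher]].

[[[lagoon stag] knife] [shield fisher]]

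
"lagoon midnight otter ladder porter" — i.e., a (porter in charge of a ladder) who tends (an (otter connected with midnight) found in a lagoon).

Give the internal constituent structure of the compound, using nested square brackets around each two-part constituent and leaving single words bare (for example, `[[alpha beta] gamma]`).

At the top level: head "porter" (specifically "ladder porter"); modifier "lagoon midnight otter".
Inside "lagoon midnight otter": head "otter" (specifically "midnight otter"), modifier "lagoon".
Inside "midnight otter": head "otter", modifier "midnight".
Inside "ladder porter": head "porter", modifier "ladder".
Assembled: [[lagoon [midnight otter]] [ladder porter]].

[[lagoon [midnight otter]] [ladder porter]]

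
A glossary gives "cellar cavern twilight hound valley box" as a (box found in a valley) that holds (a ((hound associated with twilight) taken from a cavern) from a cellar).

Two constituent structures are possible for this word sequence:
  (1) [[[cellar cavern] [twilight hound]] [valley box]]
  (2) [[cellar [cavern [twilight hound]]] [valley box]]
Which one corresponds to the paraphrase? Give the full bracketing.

The paraphrase's head is the "box" part ("valley box"); its modifier is "cellar cavern twilight hound".
That top-level split, carried through the inner groups, gives [[cellar [cavern [twilight hound]]] [valley box]].

[[cellar [cavern [twilight hound]]] [valley box]]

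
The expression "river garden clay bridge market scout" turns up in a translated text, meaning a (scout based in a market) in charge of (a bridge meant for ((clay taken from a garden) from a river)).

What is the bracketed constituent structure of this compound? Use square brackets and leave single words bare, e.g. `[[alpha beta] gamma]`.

[[[river [garden clay]] bridge] [market scout]]

Whole compound: head "scout" (specifically "market scout"), modifier "river garden clay bridge".
Inside "river garden clay bridge": head "bridge", modifier "river garden clay".
Inside "river garden clay": head "clay" (specifically "garden clay"), modifier "river".
Inside "garden clay": head "clay", modifier "garden".
Inside "market scout": head "scout", modifier "market".
So the structure is [[[river [garden clay]] bridge] [market scout]].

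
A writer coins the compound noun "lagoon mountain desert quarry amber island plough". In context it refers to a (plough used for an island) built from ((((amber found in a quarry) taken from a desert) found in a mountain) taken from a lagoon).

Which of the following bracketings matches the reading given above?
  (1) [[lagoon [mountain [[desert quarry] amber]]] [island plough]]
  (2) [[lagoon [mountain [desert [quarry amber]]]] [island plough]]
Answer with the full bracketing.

The paraphrase's head is the "plough" part ("island plough"); its modifier is "lagoon mountain desert quarry amber".
That top-level split, carried through the inner groups, gives [[lagoon [mountain [desert [quarry amber]]]] [island plough]].

[[lagoon [mountain [desert [quarry amber]]]] [island plough]]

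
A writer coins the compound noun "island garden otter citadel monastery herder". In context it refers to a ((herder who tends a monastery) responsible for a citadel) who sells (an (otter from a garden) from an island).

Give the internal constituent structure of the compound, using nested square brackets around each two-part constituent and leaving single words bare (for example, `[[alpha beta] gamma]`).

[[island [garden otter]] [citadel [monastery herder]]]

The outermost head in the paraphrase is "herder" (specifically "citadel monastery herder"), modified by "island garden otter".
"island garden otter" → head "otter" (specifically "garden otter"), modifier "island".
"garden otter" → head "otter", modifier "garden".
"citadel monastery herder" → head "herder" (specifically "monastery herder"), modifier "citadel".
"monastery herder" → head "herder", modifier "monastery".
Putting it together: [[island [garden otter]] [citadel [monastery herder]]].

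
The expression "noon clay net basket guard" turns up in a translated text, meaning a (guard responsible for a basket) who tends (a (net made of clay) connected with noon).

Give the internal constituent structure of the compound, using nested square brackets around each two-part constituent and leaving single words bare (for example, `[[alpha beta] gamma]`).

[[noon [clay net]] [basket guard]]

The outermost head in the paraphrase is "guard" (specifically "basket guard"), modified by "noon clay net".
"noon clay net" → head "net" (specifically "clay net"), modifier "noon".
"clay net" → head "net", modifier "clay".
"basket guard" → head "guard", modifier "basket".
Assembled: [[noon [clay net]] [basket guard]].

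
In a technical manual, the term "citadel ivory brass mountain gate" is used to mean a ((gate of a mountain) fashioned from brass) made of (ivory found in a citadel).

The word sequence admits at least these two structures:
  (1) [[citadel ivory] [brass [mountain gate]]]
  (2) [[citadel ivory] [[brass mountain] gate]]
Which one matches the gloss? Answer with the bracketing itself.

[[citadel ivory] [brass [mountain gate]]]

The paraphrase's head is the "gate" part ("brass mountain gate"); its modifier is "citadel ivory".
That top-level split, carried through the inner groups, gives [[citadel ivory] [brass [mountain gate]]].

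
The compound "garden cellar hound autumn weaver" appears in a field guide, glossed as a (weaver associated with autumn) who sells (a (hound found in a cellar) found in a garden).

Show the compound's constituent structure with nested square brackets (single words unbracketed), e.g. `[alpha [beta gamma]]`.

[[garden [cellar hound]] [autumn weaver]]

At the top level: head "weaver" (specifically "autumn weaver"); modifier "garden cellar hound".
Inside "garden cellar hound": head "hound" (specifically "cellar hound"), modifier "garden".
Inside "cellar hound": head "hound", modifier "cellar".
Inside "autumn weaver": head "weaver", modifier "autumn".
Putting it together: [[garden [cellar hound]] [autumn weaver]].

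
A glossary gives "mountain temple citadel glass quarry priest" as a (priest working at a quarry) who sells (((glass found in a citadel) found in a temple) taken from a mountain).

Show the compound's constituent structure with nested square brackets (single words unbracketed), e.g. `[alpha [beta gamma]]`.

[[mountain [temple [citadel glass]]] [quarry priest]]

The outermost head in the paraphrase is "priest" (specifically "quarry priest"), modified by "mountain temple citadel glass".
Inside "mountain temple citadel glass": head "glass" (specifically "temple citadel glass"), modifier "mountain".
Inside "temple citadel glass": head "glass" (specifically "citadel glass"), modifier "temple".
Inside "citadel glass": head "glass", modifier "citadel".
Inside "quarry priest": head "priest", modifier "quarry".
Putting it together: [[mountain [temple [citadel glass]]] [quarry priest]].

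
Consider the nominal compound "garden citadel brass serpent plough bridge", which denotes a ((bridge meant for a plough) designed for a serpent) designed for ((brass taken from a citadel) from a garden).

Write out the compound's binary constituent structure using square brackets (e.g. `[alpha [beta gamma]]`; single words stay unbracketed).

Overall it is a kind of bridge (specifically "serpent plough bridge"); the modifier is "garden citadel brass".
"garden citadel brass" → head "brass" (specifically "citadel brass"), modifier "garden".
"citadel brass" → head "brass", modifier "citadel".
"serpent plough bridge" → head "bridge" (specifically "plough bridge"), modifier "serpent".
"plough bridge" → head "bridge", modifier "plough".
Assembled: [[garden [citadel brass]] [serpent [plough bridge]]].

[[garden [citadel brass]] [serpent [plough bridge]]]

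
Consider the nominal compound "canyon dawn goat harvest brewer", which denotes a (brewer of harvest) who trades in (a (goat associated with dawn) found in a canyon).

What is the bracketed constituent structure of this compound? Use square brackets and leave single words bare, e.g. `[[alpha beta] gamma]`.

[[canyon [dawn goat]] [harvest brewer]]

Overall it is a kind of brewer (specifically "harvest brewer"); the modifier is "canyon dawn goat".
Inside "canyon dawn goat": head "goat" (specifically "dawn goat"), modifier "canyon".
Inside "dawn goat": head "goat", modifier "dawn".
Inside "harvest brewer": head "brewer", modifier "harvest".
So the structure is [[canyon [dawn goat]] [harvest brewer]].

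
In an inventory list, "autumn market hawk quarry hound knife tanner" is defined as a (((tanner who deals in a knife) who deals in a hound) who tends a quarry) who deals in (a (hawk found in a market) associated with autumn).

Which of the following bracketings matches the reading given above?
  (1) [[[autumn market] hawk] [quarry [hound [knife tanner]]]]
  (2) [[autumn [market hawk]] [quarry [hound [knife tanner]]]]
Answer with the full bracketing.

The paraphrase's head is the "tanner" part ("quarry hound knife tanner"); its modifier is "autumn market hawk".
That top-level split, carried through the inner groups, gives [[autumn [market hawk]] [quarry [hound [knife tanner]]]].

[[autumn [market hawk]] [quarry [hound [knife tanner]]]]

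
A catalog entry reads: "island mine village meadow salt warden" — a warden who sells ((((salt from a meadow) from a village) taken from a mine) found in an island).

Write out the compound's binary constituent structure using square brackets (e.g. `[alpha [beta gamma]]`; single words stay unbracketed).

[[island [mine [village [meadow salt]]]] warden]

Overall it is a kind of warden; the modifier is "island mine village meadow salt".
Inside "island mine village meadow salt": head "salt" (specifically "mine village meadow salt"), modifier "island".
Inside "mine village meadow salt": head "salt" (specifically "village meadow salt"), modifier "mine".
Inside "village meadow salt": head "salt" (specifically "meadow salt"), modifier "village".
Inside "meadow salt": head "salt", modifier "meadow".
Assembled: [[island [mine [village [meadow salt]]]] warden].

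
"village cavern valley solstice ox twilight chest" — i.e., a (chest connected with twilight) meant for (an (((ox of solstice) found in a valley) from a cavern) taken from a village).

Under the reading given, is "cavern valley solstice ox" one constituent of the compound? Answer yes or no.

The paraphrase groups the words so that "cavern valley solstice ox" is one unit: it corresponds to a single parenthesized sub-phrase.
The full structure is [[village [cavern [valley [solstice ox]]]] [twilight chest]], in which [cavern valley solstice ox] is a constituent.

yes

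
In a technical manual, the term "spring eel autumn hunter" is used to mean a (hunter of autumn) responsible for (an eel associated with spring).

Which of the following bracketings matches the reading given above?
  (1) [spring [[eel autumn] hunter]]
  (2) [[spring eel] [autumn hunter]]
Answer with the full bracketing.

The paraphrase's head is the "hunter" part ("autumn hunter"); its modifier is "spring eel".
That top-level split, carried through the inner groups, gives [[spring eel] [autumn hunter]].

[[spring eel] [autumn hunter]]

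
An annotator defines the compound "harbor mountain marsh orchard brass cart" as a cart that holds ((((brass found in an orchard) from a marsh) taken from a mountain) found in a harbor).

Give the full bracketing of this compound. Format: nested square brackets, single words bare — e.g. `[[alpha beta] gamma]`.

The outermost head in the paraphrase is "cart", modified by "harbor mountain marsh orchard brass".
Within "harbor mountain marsh orchard brass", the head is "brass" (specifically "mountain marsh orchard brass") and the modifier is "harbor".
Within "mountain marsh orchard brass", the head is "brass" (specifically "marsh orchard brass") and the modifier is "mountain".
Within "marsh orchard brass", the head is "brass" (specifically "orchard brass") and the modifier is "marsh".
Within "orchard brass", the head is "brass" and the modifier is "orchard".
So the structure is [[harbor [mountain [marsh [orchard brass]]]] cart].

[[harbor [mountain [marsh [orchard brass]]]] cart]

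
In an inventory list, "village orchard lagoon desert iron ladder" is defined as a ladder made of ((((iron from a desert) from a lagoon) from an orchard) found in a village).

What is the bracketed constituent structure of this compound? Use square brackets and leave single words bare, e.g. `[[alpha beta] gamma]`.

[[village [orchard [lagoon [desert iron]]]] ladder]

The outermost head in the paraphrase is "ladder", modified by "village orchard lagoon desert iron".
Within "village orchard lagoon desert iron", the head is "iron" (specifically "orchard lagoon desert iron") and the modifier is "village".
Within "orchard lagoon desert iron", the head is "iron" (specifically "lagoon desert iron") and the modifier is "orchard".
Within "lagoon desert iron", the head is "iron" (specifically "desert iron") and the modifier is "lagoon".
Within "desert iron", the head is "iron" and the modifier is "desert".
Putting it together: [[village [orchard [lagoon [desert iron]]]] ladder].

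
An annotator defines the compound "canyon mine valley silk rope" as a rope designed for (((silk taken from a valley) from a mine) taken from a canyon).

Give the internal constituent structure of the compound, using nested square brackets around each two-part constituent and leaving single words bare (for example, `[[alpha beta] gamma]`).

[[canyon [mine [valley silk]]] rope]

Whole compound: head "rope", modifier "canyon mine valley silk".
Inside "canyon mine valley silk": head "silk" (specifically "mine valley silk"), modifier "canyon".
Inside "mine valley silk": head "silk" (specifically "valley silk"), modifier "mine".
Inside "valley silk": head "silk", modifier "valley".
So the structure is [[canyon [mine [valley silk]]] rope].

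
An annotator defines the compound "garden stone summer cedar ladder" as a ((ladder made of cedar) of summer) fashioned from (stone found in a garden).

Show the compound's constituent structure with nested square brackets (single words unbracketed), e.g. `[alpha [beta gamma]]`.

[[garden stone] [summer [cedar ladder]]]

Whole compound: head "ladder" (specifically "summer cedar ladder"), modifier "garden stone".
Within "garden stone", the head is "stone" and the modifier is "garden".
Within "summer cedar ladder", the head is "ladder" (specifically "cedar ladder") and the modifier is "summer".
Within "cedar ladder", the head is "ladder" and the modifier is "cedar".
Putting it together: [[garden stone] [summer [cedar ladder]]].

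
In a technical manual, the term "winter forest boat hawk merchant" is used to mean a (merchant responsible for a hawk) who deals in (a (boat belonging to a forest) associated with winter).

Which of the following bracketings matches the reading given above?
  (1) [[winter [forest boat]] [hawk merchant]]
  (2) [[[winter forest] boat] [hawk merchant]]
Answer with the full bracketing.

The paraphrase's head is the "merchant" part ("hawk merchant"); its modifier is "winter forest boat".
That top-level split, carried through the inner groups, gives [[winter [forest boat]] [hawk merchant]].

[[winter [forest boat]] [hawk merchant]]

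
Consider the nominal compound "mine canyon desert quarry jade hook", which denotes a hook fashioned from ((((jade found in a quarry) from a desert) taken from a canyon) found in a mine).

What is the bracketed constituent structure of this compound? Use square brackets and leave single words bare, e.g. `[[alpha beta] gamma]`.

At the top level: head "hook"; modifier "mine canyon desert quarry jade".
"mine canyon desert quarry jade" → head "jade" (specifically "canyon desert quarry jade"), modifier "mine".
"canyon desert quarry jade" → head "jade" (specifically "desert quarry jade"), modifier "canyon".
"desert quarry jade" → head "jade" (specifically "quarry jade"), modifier "desert".
"quarry jade" → head "jade", modifier "quarry".
Putting it together: [[mine [canyon [desert [quarry jade]]]] hook].

[[mine [canyon [desert [quarry jade]]]] hook]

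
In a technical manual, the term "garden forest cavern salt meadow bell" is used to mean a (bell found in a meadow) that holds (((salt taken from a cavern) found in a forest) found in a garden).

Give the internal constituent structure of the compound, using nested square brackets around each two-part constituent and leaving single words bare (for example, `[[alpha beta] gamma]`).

At the top level: head "bell" (specifically "meadow bell"); modifier "garden forest cavern salt".
Inside "garden forest cavern salt": head "salt" (specifically "forest cavern salt"), modifier "garden".
Inside "forest cavern salt": head "salt" (specifically "cavern salt"), modifier "forest".
Inside "cavern salt": head "salt", modifier "cavern".
Inside "meadow bell": head "bell", modifier "meadow".
Assembled: [[garden [forest [cavern salt]]] [meadow bell]].

[[garden [forest [cavern salt]]] [meadow bell]]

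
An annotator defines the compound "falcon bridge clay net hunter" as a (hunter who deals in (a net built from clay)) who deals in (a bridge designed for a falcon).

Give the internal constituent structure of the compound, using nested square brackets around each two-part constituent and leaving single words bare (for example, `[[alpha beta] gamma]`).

[[falcon bridge] [[clay net] hunter]]

The outermost head in the paraphrase is "hunter" (specifically "clay net hunter"), modified by "falcon bridge".
Inside "falcon bridge": head "bridge", modifier "falcon".
Inside "clay net hunter": head "hunter", modifier "clay net".
Inside "clay net": head "net", modifier "clay".
Putting it together: [[falcon bridge] [[clay net] hunter]].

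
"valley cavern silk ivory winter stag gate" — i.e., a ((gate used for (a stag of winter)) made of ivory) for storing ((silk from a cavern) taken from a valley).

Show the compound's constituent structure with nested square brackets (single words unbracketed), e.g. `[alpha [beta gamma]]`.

[[valley [cavern silk]] [ivory [[winter stag] gate]]]

The outermost head in the paraphrase is "gate" (specifically "ivory winter stag gate"), modified by "valley cavern silk".
Within "valley cavern silk", the head is "silk" (specifically "cavern silk") and the modifier is "valley".
Within "cavern silk", the head is "silk" and the modifier is "cavern".
Within "ivory winter stag gate", the head is "gate" (specifically "winter stag gate") and the modifier is "ivory".
Within "winter stag gate", the head is "gate" and the modifier is "winter stag".
Within "winter stag", the head is "stag" and the modifier is "winter".
Assembled: [[valley [cavern silk]] [ivory [[winter stag] gate]]].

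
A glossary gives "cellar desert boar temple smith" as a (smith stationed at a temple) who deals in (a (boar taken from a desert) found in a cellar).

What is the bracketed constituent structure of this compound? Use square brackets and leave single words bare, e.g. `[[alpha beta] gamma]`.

[[cellar [desert boar]] [temple smith]]

Whole compound: head "smith" (specifically "temple smith"), modifier "cellar desert boar".
Inside "cellar desert boar": head "boar" (specifically "desert boar"), modifier "cellar".
Inside "desert boar": head "boar", modifier "desert".
Inside "temple smith": head "smith", modifier "temple".
Assembled: [[cellar [desert boar]] [temple smith]].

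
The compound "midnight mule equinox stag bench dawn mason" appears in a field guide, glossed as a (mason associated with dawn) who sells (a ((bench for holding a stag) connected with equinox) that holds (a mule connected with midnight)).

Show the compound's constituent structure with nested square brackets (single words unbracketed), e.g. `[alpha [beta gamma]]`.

[[[midnight mule] [equinox [stag bench]]] [dawn mason]]

At the top level: head "mason" (specifically "dawn mason"); modifier "midnight mule equinox stag bench".
Inside "midnight mule equinox stag bench": head "bench" (specifically "equinox stag bench"), modifier "midnight mule".
Inside "midnight mule": head "mule", modifier "midnight".
Inside "equinox stag bench": head "bench" (specifically "stag bench"), modifier "equinox".
Inside "stag bench": head "bench", modifier "stag".
Inside "dawn mason": head "mason", modifier "dawn".
Assembled: [[[midnight mule] [equinox [stag bench]]] [dawn mason]].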